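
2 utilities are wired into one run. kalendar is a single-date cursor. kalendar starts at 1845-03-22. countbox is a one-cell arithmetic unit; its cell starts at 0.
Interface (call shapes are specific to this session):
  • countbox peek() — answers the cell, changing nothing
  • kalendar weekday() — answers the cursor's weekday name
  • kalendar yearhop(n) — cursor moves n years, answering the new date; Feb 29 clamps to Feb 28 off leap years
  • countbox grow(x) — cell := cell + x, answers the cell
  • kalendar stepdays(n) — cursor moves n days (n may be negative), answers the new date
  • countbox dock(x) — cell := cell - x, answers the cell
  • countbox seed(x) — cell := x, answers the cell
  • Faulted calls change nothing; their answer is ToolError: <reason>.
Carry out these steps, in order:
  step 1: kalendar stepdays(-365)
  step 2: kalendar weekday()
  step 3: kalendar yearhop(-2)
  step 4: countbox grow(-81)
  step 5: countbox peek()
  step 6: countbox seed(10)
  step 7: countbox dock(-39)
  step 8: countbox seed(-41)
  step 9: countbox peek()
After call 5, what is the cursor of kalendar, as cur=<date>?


Answer: cur=1842-03-22

Derivation:
-> kalendar stepdays(n→-365)
<- 1844-03-22
-> kalendar weekday()
<- Friday
-> kalendar yearhop(n→-2)
<- 1842-03-22
-> countbox grow(x→-81)
<- -81
-> countbox peek()
<- -81
-> countbox seed(x→10)
<- 10
-> countbox dock(x→-39)
<- 49
-> countbox seed(x→-41)
<- -41
-> countbox peek()
<- -41


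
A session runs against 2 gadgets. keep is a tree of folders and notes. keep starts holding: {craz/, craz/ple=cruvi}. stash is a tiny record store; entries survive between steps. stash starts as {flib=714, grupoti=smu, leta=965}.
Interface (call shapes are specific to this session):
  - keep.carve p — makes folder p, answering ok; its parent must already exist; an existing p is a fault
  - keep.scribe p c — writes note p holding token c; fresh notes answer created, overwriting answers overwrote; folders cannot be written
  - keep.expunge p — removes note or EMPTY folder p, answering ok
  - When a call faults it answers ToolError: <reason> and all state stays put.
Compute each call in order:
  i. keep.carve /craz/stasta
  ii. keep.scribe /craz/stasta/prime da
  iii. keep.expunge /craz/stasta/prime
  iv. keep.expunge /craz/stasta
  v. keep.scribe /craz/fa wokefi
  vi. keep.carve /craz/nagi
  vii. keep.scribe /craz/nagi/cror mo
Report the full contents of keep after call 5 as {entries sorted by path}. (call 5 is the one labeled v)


Answer: {craz/, craz/fa=wokefi, craz/ple=cruvi}

Derivation:
-> keep.carve(p='/craz/stasta')
<- ok
-> keep.scribe(p='/craz/stasta/prime', c='da')
<- created
-> keep.expunge(p='/craz/stasta/prime')
<- ok
-> keep.expunge(p='/craz/stasta')
<- ok
-> keep.scribe(p='/craz/fa', c='wokefi')
<- created
-> keep.carve(p='/craz/nagi')
<- ok
-> keep.scribe(p='/craz/nagi/cror', c='mo')
<- created


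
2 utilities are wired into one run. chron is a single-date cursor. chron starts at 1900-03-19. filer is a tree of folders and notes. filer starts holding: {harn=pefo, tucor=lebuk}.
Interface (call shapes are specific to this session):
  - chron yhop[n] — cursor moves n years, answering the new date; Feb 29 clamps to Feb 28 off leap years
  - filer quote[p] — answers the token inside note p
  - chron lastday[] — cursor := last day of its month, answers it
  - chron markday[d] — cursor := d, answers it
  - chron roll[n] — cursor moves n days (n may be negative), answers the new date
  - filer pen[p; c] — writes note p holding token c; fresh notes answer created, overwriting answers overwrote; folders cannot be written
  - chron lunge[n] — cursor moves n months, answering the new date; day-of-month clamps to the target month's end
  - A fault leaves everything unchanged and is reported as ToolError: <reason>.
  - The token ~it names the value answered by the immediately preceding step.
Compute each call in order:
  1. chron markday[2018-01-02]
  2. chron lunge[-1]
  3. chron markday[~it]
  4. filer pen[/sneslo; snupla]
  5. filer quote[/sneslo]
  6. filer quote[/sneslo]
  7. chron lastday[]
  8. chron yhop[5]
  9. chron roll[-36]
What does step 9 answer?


// chron markday(d→2018-01-02) == 2018-01-02
// chron lunge(n→-1) == 2017-12-02
// chron markday(d→~it) == 2017-12-02
// filer pen(p→/sneslo, c→snupla) == created
// filer quote(p→/sneslo) == snupla
// filer quote(p→/sneslo) == snupla
// chron lastday() == 2017-12-31
// chron yhop(n→5) == 2022-12-31
// chron roll(n→-36) == 2022-11-25

Answer: 2022-11-25


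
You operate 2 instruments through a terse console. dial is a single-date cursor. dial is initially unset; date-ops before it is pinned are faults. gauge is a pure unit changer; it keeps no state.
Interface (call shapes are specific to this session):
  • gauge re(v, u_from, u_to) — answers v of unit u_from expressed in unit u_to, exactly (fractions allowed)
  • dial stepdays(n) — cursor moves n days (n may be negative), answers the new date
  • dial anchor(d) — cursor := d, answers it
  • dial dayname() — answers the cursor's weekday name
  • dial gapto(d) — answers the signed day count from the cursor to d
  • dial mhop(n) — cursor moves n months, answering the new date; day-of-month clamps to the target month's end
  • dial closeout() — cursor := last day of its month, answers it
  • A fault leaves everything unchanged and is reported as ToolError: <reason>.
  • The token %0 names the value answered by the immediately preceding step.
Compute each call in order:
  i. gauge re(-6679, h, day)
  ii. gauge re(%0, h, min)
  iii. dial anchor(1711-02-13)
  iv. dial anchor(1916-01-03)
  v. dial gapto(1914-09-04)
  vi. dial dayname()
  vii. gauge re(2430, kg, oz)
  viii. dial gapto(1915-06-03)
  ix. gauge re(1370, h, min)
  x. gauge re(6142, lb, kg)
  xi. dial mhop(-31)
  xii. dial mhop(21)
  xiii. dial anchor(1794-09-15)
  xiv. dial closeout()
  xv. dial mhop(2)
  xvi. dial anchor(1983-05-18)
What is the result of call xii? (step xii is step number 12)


Answer: 1915-03-03

Derivation:
;; 1. gauge re(-6679, h, day) -> -6679/24
;; 2. gauge re(%0, h, min) -> -33395/2
;; 3. dial anchor(1711-02-13) -> 1711-02-13
;; 4. dial anchor(1916-01-03) -> 1916-01-03
;; 5. dial gapto(1914-09-04) -> -486
;; 6. dial dayname() -> Monday
;; 7. gauge re(2430, kg, oz) -> 3888000000000/45359237
;; 8. dial gapto(1915-06-03) -> -214
;; 9. gauge re(1370, h, min) -> 82200
;; 10. gauge re(6142, lb, kg) -> 139298216827/50000000
;; 11. dial mhop(-31) -> 1913-06-03
;; 12. dial mhop(21) -> 1915-03-03
;; 13. dial anchor(1794-09-15) -> 1794-09-15
;; 14. dial closeout() -> 1794-09-30
;; 15. dial mhop(2) -> 1794-11-30
;; 16. dial anchor(1983-05-18) -> 1983-05-18


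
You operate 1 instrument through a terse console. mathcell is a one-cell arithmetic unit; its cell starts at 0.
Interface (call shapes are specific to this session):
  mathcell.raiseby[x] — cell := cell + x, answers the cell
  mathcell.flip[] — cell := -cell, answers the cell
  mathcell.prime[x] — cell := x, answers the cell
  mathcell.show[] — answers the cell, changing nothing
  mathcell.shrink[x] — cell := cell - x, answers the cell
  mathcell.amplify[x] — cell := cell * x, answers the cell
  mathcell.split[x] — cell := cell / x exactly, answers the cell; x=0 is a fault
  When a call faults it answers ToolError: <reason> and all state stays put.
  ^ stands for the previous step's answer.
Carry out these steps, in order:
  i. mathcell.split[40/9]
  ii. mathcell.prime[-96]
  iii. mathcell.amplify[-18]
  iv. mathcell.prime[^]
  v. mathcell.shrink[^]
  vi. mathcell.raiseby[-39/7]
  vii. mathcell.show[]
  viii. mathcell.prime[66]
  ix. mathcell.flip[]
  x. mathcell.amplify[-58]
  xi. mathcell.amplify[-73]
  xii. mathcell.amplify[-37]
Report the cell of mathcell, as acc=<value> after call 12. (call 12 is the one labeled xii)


Answer: acc=10339428

Derivation:
> mathcell.split 40/9
= 0
> mathcell.prime -96
= -96
> mathcell.amplify -18
= 1728
> mathcell.prime ^
= 1728
> mathcell.shrink ^
= 0
> mathcell.raiseby -39/7
= -39/7
> mathcell.show
= -39/7
> mathcell.prime 66
= 66
> mathcell.flip
= -66
> mathcell.amplify -58
= 3828
> mathcell.amplify -73
= -279444
> mathcell.amplify -37
= 10339428


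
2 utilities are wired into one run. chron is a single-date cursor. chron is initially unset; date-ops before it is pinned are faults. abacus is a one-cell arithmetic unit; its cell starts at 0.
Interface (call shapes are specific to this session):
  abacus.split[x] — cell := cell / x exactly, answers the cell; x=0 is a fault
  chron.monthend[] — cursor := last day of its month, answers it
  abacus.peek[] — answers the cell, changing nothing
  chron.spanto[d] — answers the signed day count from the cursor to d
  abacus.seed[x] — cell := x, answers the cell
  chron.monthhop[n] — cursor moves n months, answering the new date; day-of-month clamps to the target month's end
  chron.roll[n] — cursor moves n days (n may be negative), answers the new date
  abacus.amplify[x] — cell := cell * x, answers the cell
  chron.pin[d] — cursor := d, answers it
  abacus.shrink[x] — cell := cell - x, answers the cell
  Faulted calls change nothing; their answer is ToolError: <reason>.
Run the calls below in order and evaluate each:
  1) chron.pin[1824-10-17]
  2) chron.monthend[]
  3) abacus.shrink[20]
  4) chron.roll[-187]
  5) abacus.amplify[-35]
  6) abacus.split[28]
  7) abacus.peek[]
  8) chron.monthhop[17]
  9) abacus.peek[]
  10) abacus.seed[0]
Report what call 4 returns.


Answer: 1824-04-27

Derivation:
Step: chron.pin[1824-10-17]
Result: 1824-10-17
Step: chron.monthend[]
Result: 1824-10-31
Step: abacus.shrink[20]
Result: -20
Step: chron.roll[-187]
Result: 1824-04-27
Step: abacus.amplify[-35]
Result: 700
Step: abacus.split[28]
Result: 25
Step: abacus.peek[]
Result: 25
Step: chron.monthhop[17]
Result: 1825-09-27
Step: abacus.peek[]
Result: 25
Step: abacus.seed[0]
Result: 0


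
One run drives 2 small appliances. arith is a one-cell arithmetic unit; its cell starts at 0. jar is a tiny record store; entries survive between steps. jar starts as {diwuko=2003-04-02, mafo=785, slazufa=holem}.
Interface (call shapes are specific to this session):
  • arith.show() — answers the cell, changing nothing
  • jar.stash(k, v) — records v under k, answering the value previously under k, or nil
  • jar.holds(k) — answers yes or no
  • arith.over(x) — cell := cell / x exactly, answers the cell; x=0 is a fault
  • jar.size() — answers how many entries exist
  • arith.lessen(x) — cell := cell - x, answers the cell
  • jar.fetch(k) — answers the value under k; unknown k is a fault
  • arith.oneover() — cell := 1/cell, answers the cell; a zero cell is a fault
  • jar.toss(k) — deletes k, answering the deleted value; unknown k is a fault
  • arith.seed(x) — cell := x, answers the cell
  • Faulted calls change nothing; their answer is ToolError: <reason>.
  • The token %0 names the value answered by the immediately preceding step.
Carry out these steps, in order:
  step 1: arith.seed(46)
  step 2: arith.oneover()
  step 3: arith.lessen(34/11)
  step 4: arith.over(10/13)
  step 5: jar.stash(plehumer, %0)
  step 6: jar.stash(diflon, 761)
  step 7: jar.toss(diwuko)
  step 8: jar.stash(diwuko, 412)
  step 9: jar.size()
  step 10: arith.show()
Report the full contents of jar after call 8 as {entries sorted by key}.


>> arith.seed(x=46)
<< 46
>> arith.oneover()
<< 1/46
>> arith.lessen(x=34/11)
<< -1553/506
>> arith.over(x=10/13)
<< -20189/5060
>> jar.stash(k=plehumer, v=%0)
<< nil
>> jar.stash(k=diflon, v=761)
<< nil
>> jar.toss(k=diwuko)
<< 2003-04-02
>> jar.stash(k=diwuko, v=412)
<< nil
>> jar.size()
<< 5
>> arith.show()
<< -20189/5060

Answer: {diflon=761, diwuko=412, mafo=785, plehumer=-20189/5060, slazufa=holem}


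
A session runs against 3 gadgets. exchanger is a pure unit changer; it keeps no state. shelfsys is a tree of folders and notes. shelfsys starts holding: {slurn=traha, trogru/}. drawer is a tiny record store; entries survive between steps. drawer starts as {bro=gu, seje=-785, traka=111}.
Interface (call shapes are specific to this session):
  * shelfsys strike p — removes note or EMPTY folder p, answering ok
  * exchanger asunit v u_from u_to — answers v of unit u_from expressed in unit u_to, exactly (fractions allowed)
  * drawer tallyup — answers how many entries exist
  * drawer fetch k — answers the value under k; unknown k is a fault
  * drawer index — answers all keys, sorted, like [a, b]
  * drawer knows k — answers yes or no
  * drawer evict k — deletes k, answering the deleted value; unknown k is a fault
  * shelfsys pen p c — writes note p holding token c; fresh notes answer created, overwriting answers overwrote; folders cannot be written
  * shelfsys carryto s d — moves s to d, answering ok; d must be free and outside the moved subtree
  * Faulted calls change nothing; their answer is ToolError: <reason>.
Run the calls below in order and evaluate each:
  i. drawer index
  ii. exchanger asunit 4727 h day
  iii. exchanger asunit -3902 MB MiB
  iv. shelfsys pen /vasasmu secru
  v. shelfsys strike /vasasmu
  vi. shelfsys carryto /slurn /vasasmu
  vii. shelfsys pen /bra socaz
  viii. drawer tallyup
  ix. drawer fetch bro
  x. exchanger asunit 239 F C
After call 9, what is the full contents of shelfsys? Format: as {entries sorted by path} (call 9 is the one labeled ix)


Answer: {bra=socaz, trogru/, vasasmu=traha}

Derivation:
Step: drawer index[]
Result: [bro, seje, traka]
Step: exchanger asunit[v→4727; u_from→h; u_to→day]
Result: 4727/24
Step: exchanger asunit[v→-3902; u_from→MB; u_to→MiB]
Result: -30484375/8192
Step: shelfsys pen[p→/vasasmu; c→secru]
Result: created
Step: shelfsys strike[p→/vasasmu]
Result: ok
Step: shelfsys carryto[s→/slurn; d→/vasasmu]
Result: ok
Step: shelfsys pen[p→/bra; c→socaz]
Result: created
Step: drawer tallyup[]
Result: 3
Step: drawer fetch[k→bro]
Result: gu
Step: exchanger asunit[v→239; u_from→F; u_to→C]
Result: 115


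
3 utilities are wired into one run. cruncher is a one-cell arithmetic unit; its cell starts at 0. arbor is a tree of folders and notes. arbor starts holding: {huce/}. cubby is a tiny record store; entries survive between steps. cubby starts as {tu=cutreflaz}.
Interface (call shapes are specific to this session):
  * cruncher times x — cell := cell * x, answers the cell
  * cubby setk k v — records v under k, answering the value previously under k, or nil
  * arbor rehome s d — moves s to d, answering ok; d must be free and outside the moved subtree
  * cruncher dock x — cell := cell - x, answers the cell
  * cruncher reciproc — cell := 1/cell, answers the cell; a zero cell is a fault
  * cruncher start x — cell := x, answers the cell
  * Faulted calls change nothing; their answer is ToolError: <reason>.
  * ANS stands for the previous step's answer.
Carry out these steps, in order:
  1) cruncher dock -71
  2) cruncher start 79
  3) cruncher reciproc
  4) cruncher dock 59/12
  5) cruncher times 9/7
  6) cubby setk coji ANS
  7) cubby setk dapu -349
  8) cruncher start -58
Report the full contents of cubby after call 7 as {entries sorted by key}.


Answer: {coji=-13947/2212, dapu=-349, tu=cutreflaz}

Derivation:
I call cruncher dock with x→-71, yielding 71.
Now I run cruncher start with x→79, → 79.
I run cruncher reciproc(), and see 1/79.
I use cruncher dock with x→59/12, yielding -4649/948.
Invoking cruncher times with x→9/7, and get -13947/2212.
I use cubby setk with k→coji, v→ANS, giving nil.
Calling cubby setk with k→dapu, v→-349, giving nil.
Next I call cruncher start with x→-58, and observe -58.


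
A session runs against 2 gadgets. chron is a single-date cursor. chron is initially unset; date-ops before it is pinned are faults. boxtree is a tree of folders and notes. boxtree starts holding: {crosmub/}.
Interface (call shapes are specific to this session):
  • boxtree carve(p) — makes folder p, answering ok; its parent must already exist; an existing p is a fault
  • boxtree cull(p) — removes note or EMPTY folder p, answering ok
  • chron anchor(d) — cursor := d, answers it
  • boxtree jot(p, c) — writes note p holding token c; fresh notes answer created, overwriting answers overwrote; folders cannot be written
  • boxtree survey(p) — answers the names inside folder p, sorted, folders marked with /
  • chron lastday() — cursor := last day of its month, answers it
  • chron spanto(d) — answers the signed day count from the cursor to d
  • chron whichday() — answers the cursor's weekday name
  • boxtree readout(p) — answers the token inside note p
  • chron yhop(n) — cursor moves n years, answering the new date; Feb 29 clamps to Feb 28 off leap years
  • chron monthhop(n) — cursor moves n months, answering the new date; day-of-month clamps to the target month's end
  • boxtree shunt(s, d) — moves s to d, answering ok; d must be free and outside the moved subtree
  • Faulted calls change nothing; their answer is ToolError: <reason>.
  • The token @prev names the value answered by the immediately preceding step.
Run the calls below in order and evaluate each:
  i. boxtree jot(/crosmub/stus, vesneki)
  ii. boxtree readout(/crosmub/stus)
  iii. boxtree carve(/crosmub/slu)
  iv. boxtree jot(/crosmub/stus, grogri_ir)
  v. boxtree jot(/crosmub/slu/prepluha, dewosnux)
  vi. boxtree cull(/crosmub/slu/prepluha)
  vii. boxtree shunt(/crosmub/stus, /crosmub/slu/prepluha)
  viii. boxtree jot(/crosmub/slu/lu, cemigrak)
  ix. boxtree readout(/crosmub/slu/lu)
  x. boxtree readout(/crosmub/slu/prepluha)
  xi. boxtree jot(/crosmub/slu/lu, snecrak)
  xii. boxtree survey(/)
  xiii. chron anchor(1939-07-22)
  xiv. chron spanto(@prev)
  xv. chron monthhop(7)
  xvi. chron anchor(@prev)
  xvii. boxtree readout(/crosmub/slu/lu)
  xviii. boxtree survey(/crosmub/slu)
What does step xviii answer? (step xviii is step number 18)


Answer: [lu, prepluha]

Derivation:
// 1. boxtree jot(p→/crosmub/stus, c→vesneki) ~> created
// 2. boxtree readout(p→/crosmub/stus) ~> vesneki
// 3. boxtree carve(p→/crosmub/slu) ~> ok
// 4. boxtree jot(p→/crosmub/stus, c→grogri_ir) ~> overwrote
// 5. boxtree jot(p→/crosmub/slu/prepluha, c→dewosnux) ~> created
// 6. boxtree cull(p→/crosmub/slu/prepluha) ~> ok
// 7. boxtree shunt(s→/crosmub/stus, d→/crosmub/slu/prepluha) ~> ok
// 8. boxtree jot(p→/crosmub/slu/lu, c→cemigrak) ~> created
// 9. boxtree readout(p→/crosmub/slu/lu) ~> cemigrak
// 10. boxtree readout(p→/crosmub/slu/prepluha) ~> grogri_ir
// 11. boxtree jot(p→/crosmub/slu/lu, c→snecrak) ~> overwrote
// 12. boxtree survey(p→/) ~> [crosmub/]
// 13. chron anchor(d→1939-07-22) ~> 1939-07-22
// 14. chron spanto(d→@prev) ~> 0
// 15. chron monthhop(n→7) ~> 1940-02-22
// 16. chron anchor(d→@prev) ~> 1940-02-22
// 17. boxtree readout(p→/crosmub/slu/lu) ~> snecrak
// 18. boxtree survey(p→/crosmub/slu) ~> [lu, prepluha]


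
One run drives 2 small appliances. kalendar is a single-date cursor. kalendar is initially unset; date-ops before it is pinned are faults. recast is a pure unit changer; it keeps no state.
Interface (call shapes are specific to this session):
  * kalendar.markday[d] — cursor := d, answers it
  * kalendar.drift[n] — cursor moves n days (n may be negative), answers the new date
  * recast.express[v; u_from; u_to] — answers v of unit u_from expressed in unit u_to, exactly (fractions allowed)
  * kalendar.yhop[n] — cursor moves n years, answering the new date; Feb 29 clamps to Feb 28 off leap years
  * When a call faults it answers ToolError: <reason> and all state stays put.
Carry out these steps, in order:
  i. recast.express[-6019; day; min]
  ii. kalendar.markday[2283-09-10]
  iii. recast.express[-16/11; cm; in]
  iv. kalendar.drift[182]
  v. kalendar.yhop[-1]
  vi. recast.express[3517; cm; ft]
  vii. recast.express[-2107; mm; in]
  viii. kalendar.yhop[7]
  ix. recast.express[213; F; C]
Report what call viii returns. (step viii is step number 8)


Answer: 2290-03-10

Derivation:
I call express using v: -6019, u_from: day, u_to: min, and get -8667360.
Then markday using d: 2283-09-10, giving 2283-09-10.
I call express using v: -16/11, u_from: cm, u_to: in, and observe -800/1397.
Now I run drift using n: 182, and see 2284-03-10.
Invoking yhop using n: -1, and see 2283-03-10.
Using express using v: 3517, u_from: cm, u_to: ft, and observe 87925/762.
I invoke express using v: -2107, u_from: mm, u_to: in, giving -10535/127.
I run yhop using n: 7: 2290-03-10.
Next I call express using v: 213, u_from: F, u_to: C: 905/9.


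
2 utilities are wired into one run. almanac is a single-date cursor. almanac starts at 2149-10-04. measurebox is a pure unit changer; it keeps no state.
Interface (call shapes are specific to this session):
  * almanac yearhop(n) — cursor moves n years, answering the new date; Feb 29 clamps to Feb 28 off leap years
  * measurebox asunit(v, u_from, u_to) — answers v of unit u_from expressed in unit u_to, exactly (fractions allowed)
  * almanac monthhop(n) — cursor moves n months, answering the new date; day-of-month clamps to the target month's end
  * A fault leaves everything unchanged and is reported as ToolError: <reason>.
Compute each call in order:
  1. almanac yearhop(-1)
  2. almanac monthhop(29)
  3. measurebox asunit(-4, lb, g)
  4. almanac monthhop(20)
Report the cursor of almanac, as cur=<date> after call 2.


Answer: cur=2151-03-04

Derivation:
% 1. almanac yearhop(n=-1) ~> 2148-10-04
% 2. almanac monthhop(n=29) ~> 2151-03-04
% 3. measurebox asunit(v=-4, u_from=lb, u_to=g) ~> -45359237/25000
% 4. almanac monthhop(n=20) ~> 2152-11-04


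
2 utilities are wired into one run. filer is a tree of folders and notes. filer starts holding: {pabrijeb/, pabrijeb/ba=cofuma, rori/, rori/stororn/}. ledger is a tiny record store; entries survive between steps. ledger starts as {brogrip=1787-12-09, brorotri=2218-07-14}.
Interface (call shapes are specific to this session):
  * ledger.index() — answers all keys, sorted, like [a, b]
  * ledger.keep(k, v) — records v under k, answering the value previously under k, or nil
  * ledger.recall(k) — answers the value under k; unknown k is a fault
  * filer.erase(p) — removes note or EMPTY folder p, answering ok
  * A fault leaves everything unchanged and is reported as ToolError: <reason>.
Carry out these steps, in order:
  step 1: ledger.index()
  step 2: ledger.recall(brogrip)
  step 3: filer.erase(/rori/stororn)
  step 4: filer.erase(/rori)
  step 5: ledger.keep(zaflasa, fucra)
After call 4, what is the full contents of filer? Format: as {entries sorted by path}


Answer: {pabrijeb/, pabrijeb/ba=cofuma}

Derivation:
Step: ledger.index[]
Result: [brogrip, brorotri]
Step: ledger.recall[k='brogrip']
Result: 1787-12-09
Step: filer.erase[p='/rori/stororn']
Result: ok
Step: filer.erase[p='/rori']
Result: ok
Step: ledger.keep[k='zaflasa'; v='fucra']
Result: nil


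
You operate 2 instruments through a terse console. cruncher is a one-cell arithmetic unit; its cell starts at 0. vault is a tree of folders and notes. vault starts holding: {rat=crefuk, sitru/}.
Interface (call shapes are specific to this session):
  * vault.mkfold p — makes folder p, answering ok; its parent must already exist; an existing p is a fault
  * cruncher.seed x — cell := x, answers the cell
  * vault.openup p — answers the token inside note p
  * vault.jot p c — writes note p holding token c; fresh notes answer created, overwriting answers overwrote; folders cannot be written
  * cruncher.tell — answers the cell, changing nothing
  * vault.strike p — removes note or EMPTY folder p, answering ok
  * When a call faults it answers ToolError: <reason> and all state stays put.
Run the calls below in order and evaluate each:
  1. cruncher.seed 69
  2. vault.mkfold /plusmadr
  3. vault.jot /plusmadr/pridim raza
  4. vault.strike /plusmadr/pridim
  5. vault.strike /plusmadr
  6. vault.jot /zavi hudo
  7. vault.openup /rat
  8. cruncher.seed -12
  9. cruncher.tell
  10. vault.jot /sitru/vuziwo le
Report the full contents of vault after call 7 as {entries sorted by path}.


Answer: {rat=crefuk, sitru/, zavi=hudo}

Derivation:
Next I call seed with x: 69, yielding 69.
I use mkfold with p: /plusmadr, → ok.
Calling jot with p: /plusmadr/pridim, c: raza, — result: created.
Then strike with p: /plusmadr/pridim, giving ok.
Using strike with p: /plusmadr: ok.
I use jot with p: /zavi, c: hudo, yielding created.
I run openup with p: /rat, yielding crefuk.
I use seed with x: -12: -12.
Using tell(), — result: -12.
I run jot with p: /sitru/vuziwo, c: le, giving created.


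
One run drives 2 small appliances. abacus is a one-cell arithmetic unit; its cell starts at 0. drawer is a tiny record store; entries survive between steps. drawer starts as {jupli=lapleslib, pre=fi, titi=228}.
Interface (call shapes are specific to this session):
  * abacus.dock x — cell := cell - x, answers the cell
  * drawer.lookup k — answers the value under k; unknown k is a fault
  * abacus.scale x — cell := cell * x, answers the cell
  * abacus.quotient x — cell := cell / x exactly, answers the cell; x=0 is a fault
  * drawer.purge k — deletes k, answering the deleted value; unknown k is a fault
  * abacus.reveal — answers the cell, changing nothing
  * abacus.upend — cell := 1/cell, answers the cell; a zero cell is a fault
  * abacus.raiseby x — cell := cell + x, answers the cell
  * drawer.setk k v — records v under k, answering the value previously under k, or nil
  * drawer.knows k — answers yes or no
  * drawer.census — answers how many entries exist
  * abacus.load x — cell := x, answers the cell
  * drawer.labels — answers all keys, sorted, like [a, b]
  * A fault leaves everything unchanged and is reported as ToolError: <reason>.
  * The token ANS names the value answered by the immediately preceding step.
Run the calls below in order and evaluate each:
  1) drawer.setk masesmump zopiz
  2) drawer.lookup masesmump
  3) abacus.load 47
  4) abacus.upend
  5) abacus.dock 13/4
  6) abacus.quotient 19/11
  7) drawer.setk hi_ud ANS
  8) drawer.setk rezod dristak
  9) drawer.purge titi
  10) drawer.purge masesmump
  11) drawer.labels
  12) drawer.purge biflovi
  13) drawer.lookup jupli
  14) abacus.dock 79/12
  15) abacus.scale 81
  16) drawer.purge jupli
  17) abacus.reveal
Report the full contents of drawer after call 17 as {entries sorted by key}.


Answer: {hi_ud=-6677/3572, pre=fi, rezod=dristak}

Derivation:
I try setk with k='masesmump', v='zopiz', and get nil.
Now I run lookup with k='masesmump', and get zopiz.
Using load with x='47', and see 47.
Calling upend, and see 1/47.
Then dock with x='13/4', → -607/188.
Now I run quotient with x='19/11', giving -6677/3572.
Next I call setk with k='hi_ud', v='ANS', which returns nil.
Invoking setk with k='rezod', v='dristak', which returns nil.
Then purge with k='titi', and see 228.
I use purge with k='masesmump', — result: zopiz.
Now I run labels(), which returns [hi_ud, jupli, pre, rezod].
I run purge with k='biflovi', giving ToolError: no such key biflovi.
Using lookup with k='jupli', giving lapleslib.
Now I run dock with x='79/12', which returns -45289/5358.
I try scale with x='81', — result: -1222803/1786.
I call purge with k='jupli', → lapleslib.
I try reveal, yielding -1222803/1786.


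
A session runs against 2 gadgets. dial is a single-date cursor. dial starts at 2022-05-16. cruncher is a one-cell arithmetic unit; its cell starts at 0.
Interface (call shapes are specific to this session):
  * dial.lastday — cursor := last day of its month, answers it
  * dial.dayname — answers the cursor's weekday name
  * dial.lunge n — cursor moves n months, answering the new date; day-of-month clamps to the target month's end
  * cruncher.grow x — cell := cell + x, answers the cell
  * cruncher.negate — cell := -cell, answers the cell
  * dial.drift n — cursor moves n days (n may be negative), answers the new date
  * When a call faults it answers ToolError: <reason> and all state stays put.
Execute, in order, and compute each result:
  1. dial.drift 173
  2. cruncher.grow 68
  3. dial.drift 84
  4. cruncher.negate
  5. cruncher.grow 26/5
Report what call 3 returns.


Answer: 2023-01-28

Derivation:
CALL dial.drift[n: 173]
RET  2022-11-05
CALL cruncher.grow[x: 68]
RET  68
CALL dial.drift[n: 84]
RET  2023-01-28
CALL cruncher.negate[]
RET  -68
CALL cruncher.grow[x: 26/5]
RET  -314/5


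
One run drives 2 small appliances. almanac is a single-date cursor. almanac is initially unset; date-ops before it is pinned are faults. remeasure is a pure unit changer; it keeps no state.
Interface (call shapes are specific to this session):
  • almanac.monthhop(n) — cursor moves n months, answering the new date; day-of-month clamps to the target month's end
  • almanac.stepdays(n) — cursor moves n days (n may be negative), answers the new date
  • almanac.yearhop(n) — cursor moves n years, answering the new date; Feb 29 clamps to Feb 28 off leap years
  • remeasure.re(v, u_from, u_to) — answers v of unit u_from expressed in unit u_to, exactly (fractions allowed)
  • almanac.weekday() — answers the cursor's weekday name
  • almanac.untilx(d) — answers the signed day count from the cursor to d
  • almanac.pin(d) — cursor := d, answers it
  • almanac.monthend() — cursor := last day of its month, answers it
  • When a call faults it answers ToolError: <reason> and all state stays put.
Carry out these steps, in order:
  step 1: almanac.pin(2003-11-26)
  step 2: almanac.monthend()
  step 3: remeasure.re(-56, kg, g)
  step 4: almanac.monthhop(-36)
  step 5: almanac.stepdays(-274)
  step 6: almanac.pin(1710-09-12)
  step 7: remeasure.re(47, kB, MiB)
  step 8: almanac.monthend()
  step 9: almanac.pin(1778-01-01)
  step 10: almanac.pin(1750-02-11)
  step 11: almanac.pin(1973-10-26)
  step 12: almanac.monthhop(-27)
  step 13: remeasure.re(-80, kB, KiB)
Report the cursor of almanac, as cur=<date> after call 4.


Step: almanac.pin[d='2003-11-26']
Result: 2003-11-26
Step: almanac.monthend[]
Result: 2003-11-30
Step: remeasure.re[v='-56'; u_from='kg'; u_to='g']
Result: -56000
Step: almanac.monthhop[n='-36']
Result: 2000-11-30
Step: almanac.stepdays[n='-274']
Result: 2000-03-01
Step: almanac.pin[d='1710-09-12']
Result: 1710-09-12
Step: remeasure.re[v='47'; u_from='kB'; u_to='MiB']
Result: 5875/131072
Step: almanac.monthend[]
Result: 1710-09-30
Step: almanac.pin[d='1778-01-01']
Result: 1778-01-01
Step: almanac.pin[d='1750-02-11']
Result: 1750-02-11
Step: almanac.pin[d='1973-10-26']
Result: 1973-10-26
Step: almanac.monthhop[n='-27']
Result: 1971-07-26
Step: remeasure.re[v='-80'; u_from='kB'; u_to='KiB']
Result: -625/8

Answer: cur=2000-11-30


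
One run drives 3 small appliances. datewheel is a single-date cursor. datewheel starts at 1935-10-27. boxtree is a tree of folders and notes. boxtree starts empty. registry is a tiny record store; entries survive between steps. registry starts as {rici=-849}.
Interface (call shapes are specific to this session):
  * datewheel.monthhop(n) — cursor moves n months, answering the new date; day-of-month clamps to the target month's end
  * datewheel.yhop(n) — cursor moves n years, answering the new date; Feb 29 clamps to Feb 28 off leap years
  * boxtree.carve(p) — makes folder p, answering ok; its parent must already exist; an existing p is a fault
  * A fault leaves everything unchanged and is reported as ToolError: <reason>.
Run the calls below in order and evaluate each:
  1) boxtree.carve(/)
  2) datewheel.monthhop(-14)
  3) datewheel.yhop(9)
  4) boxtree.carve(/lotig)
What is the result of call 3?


I try boxtree.carve passing /: ToolError: exists.
I invoke datewheel.monthhop passing -14, yielding 1934-08-27.
Using datewheel.yhop passing 9: 1943-08-27.
Then boxtree.carve passing /lotig, → ok.

Answer: 1943-08-27


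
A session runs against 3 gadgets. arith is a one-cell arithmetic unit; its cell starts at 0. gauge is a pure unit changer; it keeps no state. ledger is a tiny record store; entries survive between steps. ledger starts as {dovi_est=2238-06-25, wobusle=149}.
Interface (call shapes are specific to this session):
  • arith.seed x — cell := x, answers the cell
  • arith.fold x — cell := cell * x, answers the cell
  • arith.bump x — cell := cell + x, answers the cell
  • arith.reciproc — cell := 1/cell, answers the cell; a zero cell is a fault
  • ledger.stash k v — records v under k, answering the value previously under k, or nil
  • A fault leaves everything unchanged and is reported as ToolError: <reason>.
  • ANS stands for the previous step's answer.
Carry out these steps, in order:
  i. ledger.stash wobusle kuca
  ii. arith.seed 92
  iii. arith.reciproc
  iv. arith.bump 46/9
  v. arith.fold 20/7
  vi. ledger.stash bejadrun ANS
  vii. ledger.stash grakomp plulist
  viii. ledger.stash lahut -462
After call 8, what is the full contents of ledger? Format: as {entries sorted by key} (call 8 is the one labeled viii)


! ledger.stash(k→wobusle, v→kuca) == 149
! arith.seed(x→92) == 92
! arith.reciproc() == 1/92
! arith.bump(x→46/9) == 4241/828
! arith.fold(x→20/7) == 21205/1449
! ledger.stash(k→bejadrun, v→ANS) == nil
! ledger.stash(k→grakomp, v→plulist) == nil
! ledger.stash(k→lahut, v→-462) == nil

Answer: {bejadrun=21205/1449, dovi_est=2238-06-25, grakomp=plulist, lahut=-462, wobusle=kuca}


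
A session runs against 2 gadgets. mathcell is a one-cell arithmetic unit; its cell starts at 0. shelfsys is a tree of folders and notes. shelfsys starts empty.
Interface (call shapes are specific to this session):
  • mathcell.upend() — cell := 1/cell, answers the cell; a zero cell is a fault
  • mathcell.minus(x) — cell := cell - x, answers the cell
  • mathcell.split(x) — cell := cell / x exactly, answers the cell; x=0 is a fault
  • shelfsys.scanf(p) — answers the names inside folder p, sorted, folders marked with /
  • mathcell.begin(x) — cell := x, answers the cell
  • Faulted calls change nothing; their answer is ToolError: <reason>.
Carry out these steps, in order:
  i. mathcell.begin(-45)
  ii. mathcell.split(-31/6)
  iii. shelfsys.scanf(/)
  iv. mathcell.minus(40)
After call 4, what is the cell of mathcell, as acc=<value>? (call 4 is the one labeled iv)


Act: mathcell.begin[x→-45]
Obs: -45
Act: mathcell.split[x→-31/6]
Obs: 270/31
Act: shelfsys.scanf[p→/]
Obs: []
Act: mathcell.minus[x→40]
Obs: -970/31

Answer: acc=-970/31


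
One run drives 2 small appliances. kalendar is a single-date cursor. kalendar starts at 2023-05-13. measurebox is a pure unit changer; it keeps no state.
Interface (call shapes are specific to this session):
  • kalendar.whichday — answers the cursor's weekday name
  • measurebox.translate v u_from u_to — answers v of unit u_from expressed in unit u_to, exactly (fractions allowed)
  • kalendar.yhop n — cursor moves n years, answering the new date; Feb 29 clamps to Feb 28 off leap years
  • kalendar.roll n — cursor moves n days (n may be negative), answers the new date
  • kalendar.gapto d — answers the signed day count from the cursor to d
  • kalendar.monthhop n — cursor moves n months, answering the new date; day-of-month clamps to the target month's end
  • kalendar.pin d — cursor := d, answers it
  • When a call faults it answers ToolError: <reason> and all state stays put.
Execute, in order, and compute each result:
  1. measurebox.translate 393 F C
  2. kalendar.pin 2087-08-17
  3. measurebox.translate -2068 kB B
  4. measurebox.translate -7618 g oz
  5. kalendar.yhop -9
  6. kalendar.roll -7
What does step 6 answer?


·→ measurebox.translate(v: 393, u_from: F, u_to: C)
·← 1805/9
·→ kalendar.pin(d: 2087-08-17)
·← 2087-08-17
·→ measurebox.translate(v: -2068, u_from: kB, u_to: B)
·← -2068000
·→ measurebox.translate(v: -7618, u_from: g, u_to: oz)
·← -12188800000/45359237
·→ kalendar.yhop(n: -9)
·← 2078-08-17
·→ kalendar.roll(n: -7)
·← 2078-08-10

Answer: 2078-08-10


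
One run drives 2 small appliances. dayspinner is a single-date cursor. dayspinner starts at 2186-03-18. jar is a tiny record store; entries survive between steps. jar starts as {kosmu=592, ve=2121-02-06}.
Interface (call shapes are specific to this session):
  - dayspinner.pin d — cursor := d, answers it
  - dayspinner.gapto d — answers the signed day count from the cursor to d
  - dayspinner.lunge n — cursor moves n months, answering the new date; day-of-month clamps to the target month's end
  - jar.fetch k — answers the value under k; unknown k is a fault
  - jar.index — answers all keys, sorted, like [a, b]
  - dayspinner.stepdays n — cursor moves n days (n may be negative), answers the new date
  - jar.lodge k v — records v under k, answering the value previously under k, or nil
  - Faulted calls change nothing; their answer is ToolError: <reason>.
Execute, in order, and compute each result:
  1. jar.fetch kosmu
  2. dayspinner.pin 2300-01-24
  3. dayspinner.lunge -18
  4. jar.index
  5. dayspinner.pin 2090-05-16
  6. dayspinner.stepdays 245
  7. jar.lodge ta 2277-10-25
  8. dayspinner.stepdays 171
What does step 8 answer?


I run fetch with k=kosmu, which returns 592.
Invoking pin with d=2300-01-24, and see 2300-01-24.
Using lunge with n=-18, → 2298-07-24.
Then index, and observe [kosmu, ve].
Now I run pin with d=2090-05-16, and get 2090-05-16.
Now I run stepdays with n=245, and get 2091-01-16.
I call lodge with k=ta, v=2277-10-25, giving nil.
I try stepdays with n=171, and see 2091-07-06.

Answer: 2091-07-06


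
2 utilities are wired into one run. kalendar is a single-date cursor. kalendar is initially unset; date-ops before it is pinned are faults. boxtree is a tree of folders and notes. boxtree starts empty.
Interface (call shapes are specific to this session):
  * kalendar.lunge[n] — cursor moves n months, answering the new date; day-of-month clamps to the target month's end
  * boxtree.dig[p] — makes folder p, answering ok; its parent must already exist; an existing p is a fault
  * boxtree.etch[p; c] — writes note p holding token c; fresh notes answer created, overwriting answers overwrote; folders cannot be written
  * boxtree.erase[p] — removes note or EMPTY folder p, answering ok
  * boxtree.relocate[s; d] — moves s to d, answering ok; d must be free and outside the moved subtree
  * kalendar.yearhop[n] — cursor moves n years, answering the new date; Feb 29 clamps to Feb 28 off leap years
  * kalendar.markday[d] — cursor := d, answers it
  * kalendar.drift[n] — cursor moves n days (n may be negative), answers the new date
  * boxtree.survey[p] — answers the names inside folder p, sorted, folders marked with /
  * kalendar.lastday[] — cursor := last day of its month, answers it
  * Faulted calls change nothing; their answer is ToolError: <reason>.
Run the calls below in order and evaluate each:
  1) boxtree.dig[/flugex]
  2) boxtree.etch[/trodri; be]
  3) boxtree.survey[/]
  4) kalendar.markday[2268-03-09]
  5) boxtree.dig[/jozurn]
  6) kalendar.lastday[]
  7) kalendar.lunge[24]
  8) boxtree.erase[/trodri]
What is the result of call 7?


==> boxtree.dig(p=/flugex)
<== ok
==> boxtree.etch(p=/trodri, c=be)
<== created
==> boxtree.survey(p=/)
<== [flugex/, trodri]
==> kalendar.markday(d=2268-03-09)
<== 2268-03-09
==> boxtree.dig(p=/jozurn)
<== ok
==> kalendar.lastday()
<== 2268-03-31
==> kalendar.lunge(n=24)
<== 2270-03-31
==> boxtree.erase(p=/trodri)
<== ok

Answer: 2270-03-31


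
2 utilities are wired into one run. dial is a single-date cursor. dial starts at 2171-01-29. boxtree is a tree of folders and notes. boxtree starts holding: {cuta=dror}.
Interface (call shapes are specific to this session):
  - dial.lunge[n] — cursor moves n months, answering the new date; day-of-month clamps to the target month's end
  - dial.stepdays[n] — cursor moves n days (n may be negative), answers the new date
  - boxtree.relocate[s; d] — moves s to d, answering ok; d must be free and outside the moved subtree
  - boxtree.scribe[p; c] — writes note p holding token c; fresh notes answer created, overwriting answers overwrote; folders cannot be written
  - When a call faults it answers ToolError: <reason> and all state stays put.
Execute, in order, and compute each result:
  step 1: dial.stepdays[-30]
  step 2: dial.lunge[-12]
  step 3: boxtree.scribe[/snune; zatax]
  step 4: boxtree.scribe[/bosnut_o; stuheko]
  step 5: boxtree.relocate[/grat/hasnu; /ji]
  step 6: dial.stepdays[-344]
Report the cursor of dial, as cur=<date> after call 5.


·→ dial.stepdays(n: -30)
·← 2170-12-30
·→ dial.lunge(n: -12)
·← 2169-12-30
·→ boxtree.scribe(p: /snune, c: zatax)
·← created
·→ boxtree.scribe(p: /bosnut_o, c: stuheko)
·← created
·→ boxtree.relocate(s: /grat/hasnu, d: /ji)
·← ToolError: not found
·→ dial.stepdays(n: -344)
·← 2169-01-20

Answer: cur=2169-12-30
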